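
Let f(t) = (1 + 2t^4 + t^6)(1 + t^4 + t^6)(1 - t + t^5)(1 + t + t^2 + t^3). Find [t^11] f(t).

(1 + 2t^4 + t^6) has coefficients 1,0,0,0,2,0,1 for degrees 0…6.
(1 + t^4 + t^6) has coefficients 1,0,0,0,1,0,1,0,0,0,0,0 for degrees 0…11.
Multiplying by (1 - t + t^5) gives running coefficients 1,-1,0,0,1,0,1,-1,0,1,0,1 for degrees 0…11.
Finally multiplying by (1 + t + t^2 + t^3), the product of all factors after the first has coefficients 1,0,0,0,0,1,2,1,0,1,0,2 for degrees 0…11.
[t^11] = 1·2 + 2·1 + 1·1 = 5.

5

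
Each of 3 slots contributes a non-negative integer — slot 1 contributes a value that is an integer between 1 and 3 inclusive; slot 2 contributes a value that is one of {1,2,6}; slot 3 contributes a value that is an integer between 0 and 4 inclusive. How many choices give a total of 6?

The generating function for the choices is (y + y^2 + y^3)·(y + y^2 + y^6)·(1 + y + y^2 + y^3 + y^4); the count is [y^6].
(y + y^2 + y^3) has coefficients 0,1,1,1 for degrees 0…3.
(y + y^2 + y^6) has coefficients 0,1,1,0,0,0,1 for degrees 0…6.
Finally multiplying by (1 + y + y^2 + y^3 + y^4), the product of all factors after the first has coefficients 0,1,2,2,2,2,2 for degrees 0…6.
[y^6] = 1·2 + 1·2 + 1·2 = 6.

6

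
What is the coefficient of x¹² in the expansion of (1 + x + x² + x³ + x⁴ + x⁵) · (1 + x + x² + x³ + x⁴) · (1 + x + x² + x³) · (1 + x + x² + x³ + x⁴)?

(1 + x + x² + x³ + x⁴ + x⁵) has coefficients 1,1,1,1,1,1 for degrees 0…5.
(1 + x + x² + x³ + x⁴) has coefficients 1,1,1,1,1,0,0,0,0,0,0,0,0 for degrees 0…12.
Multiplying by (1 + x + x² + x³) gives running coefficients 1,2,3,4,4,3,2,1,0,0,0,0,0 for degrees 0…12.
Finally multiplying by (1 + x + x² + x³ + x⁴), the product of all factors after the first has coefficients 1,3,6,10,14,16,16,14,10,6,3,1,0 for degrees 0…12.
[x¹²] = 1·0 + 1·1 + 1·3 + 1·6 + 1·10 + 1·14 = 34.

34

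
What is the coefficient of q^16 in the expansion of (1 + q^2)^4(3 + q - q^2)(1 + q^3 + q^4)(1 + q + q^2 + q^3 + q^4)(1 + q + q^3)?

26

(1 + q^2)^4 has coefficients 1,0,4,0,6,0,4,0,1 for degrees 0…8.
(3 + q - q^2) has coefficients 3,1,-1,0,0,0,0,0,0,0,0,0,0,0,0,0,0 for degrees 0…16.
Multiplying by (1 + q^3 + q^4) gives running coefficients 3,1,-1,3,4,0,-1,0,0,0,0,0,0,0,0,0,0 for degrees 0…16.
Multiplying by (1 + q + q^2 + q^3 + q^4) gives running coefficients 3,4,3,6,10,7,5,6,3,-1,-1,0,0,0,0,0,0 for degrees 0…16.
Finally multiplying by (1 + q + q^3), the product of all factors after the first has coefficients 3,7,7,12,20,20,18,21,16,7,4,2,-1,-1,0,0,0 for degrees 0…16.
[q^16] = 1·0 + 4·0 + 6·(-1) + 4·4 + 1·16 = 26.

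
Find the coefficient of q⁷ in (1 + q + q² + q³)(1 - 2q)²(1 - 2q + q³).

(1 + q + q² + q³) has coefficients 1,1,1,1 for degrees 0…3.
(1 - 2q)² has coefficients 1,-4,4,0,0,0,0,0 for degrees 0…7.
Finally multiplying by (1 - 2q + q³), the product of all factors after the first has coefficients 1,-6,12,-7,-4,4,0,0 for degrees 0…7.
[q⁷] = 1·0 + 1·0 + 1·4 + 1·(-4) = 0.

0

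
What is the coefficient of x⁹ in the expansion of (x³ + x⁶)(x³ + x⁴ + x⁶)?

(x³ + x⁶) has coefficients 0,0,0,1,0,0,1 for degrees 0…6.
(x³ + x⁴ + x⁶) has coefficients 0,0,0,1,1,0,1,0,0,0 for degrees 0…9.
[x⁹] = 1·1 + 1·1 = 2.

2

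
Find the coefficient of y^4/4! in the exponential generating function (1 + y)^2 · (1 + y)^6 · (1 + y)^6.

The EGF product rule gives c_4 = Σ_{k_1+k_2+k_3=4} C(4; k_1,k_2,k_3) · ∏ g_i(k_i), where (1+y)^2 gives the falling factorial (2)_k; (1+y)^6 gives the falling factorial (6)_k; (1+y)^6 gives the falling factorial (6)_k.
g_1(k) for k = 0…4: 1, 2, 2, 0, 0.
g_2(k) for k = 0…4: 1, 6, 30, 120, 360.
g_3(k) for k = 0…4: 1, 6, 30, 120, 360.
First combine the last two factors: h(k) = Σ_j C(k,j)·g_2(j)·g_3(k−j) for k = 0…4: 1, 12, 132, 1320, 11880.
c_4 = Σ_k C(4,k)·g_1(k)·h(4−k) = 1·1·11880 + 4·2·1320 + 6·2·132 = 11880 + 10560 + 1584 = 24024.

24024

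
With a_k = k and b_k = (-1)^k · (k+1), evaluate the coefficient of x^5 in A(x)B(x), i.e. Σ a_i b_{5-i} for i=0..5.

3

This is [x^5] in the product of the two ordinary generating functions.
Σ = 0·(-6) + 1·5 + 2·(-4) + 3·3 + 4·(-2) + 5·1 = 3.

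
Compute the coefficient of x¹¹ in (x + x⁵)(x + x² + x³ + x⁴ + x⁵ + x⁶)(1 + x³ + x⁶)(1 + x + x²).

11

(x + x⁵) has coefficients 0,1,0,0,0,1 for degrees 0…5.
(x + x² + x³ + x⁴ + x⁵ + x⁶) has coefficients 0,1,1,1,1,1,1,0,0,0,0,0 for degrees 0…11.
Multiplying by (1 + x³ + x⁶) gives running coefficients 0,1,1,1,2,2,2,2,2,2,1,1 for degrees 0…11.
Finally multiplying by (1 + x + x²), the product of all factors after the first has coefficients 0,1,2,3,4,5,6,6,6,6,5,4 for degrees 0…11.
[x¹¹] = 1·5 + 1·6 = 11.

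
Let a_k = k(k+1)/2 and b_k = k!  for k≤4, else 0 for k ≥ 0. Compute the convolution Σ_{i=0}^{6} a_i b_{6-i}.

The convolution is the x^6 coefficient of A(x)B(x).
Σ = 0·0 + 1·0 + 3·24 + 6·6 + 10·2 + 15·1 + 21·1 = 164.

164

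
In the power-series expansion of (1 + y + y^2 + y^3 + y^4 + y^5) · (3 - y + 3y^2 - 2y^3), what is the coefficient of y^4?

3

(1 + y + y^2 + y^3 + y^4 + y^5) has coefficients 1,1,1,1,1 for degrees 0…4.
(3 - y + 3y^2 - 2y^3) has coefficients 3,-1,3,-2,0 for degrees 0…4.
[y^4] = 1·0 + 1·(-2) + 1·3 + 1·(-1) + 1·3 = 3.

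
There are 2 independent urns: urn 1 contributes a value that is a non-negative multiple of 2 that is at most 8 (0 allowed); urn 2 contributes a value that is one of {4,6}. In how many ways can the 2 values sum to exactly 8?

2

The generating function for the choices is (1 + x² + x⁴ + x⁶ + x⁸)·(x⁴ + x⁶); the count is [x⁸].
(1 + x² + x⁴ + x⁶ + x⁸) has coefficients 1,0,1,0,1,0,1,0,1 for degrees 0…8.
(x⁴ + x⁶) has coefficients 0,0,0,0,1,0,1,0,0 for degrees 0…8.
[x⁸] = 1·0 + 1·1 + 1·1 + 1·0 + 1·0 = 2.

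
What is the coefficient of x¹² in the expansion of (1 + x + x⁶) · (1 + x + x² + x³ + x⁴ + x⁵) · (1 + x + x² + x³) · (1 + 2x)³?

(1 + x + x⁶) has coefficients 1,1,0,0,0,0,1 for degrees 0…6.
(1 + x + x² + x³ + x⁴ + x⁵) has coefficients 1,1,1,1,1,1,0,0,0,0,0,0,0 for degrees 0…12.
Multiplying by (1 + x + x² + x³) gives running coefficients 1,2,3,4,4,4,3,2,1,0,0,0,0 for degrees 0…12.
Finally multiplying by (1 + 2x)³, the product of all factors after the first has coefficients 1,8,27,54,80,100,107,100,81,54,28,8,0 for degrees 0…12.
[x¹²] = 1·0 + 1·8 + 1·107 = 115.

115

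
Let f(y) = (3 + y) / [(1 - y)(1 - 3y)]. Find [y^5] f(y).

Partial fractions give a closed form: a_n = (-2)·1^n + (5)·3^n.
At n = 5: a_5 = 1213.

1213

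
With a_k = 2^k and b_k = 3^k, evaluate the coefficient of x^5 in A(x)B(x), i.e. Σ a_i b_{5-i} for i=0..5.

665

Write out a_i and b_{5-i} for i = 0,…,5 and sum the products.
Σ = 1·243 + 2·81 + 4·27 + 8·9 + 16·3 + 32·1 = 665.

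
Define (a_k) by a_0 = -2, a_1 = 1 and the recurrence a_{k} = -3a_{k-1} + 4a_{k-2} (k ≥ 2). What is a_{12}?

-10066331

The ordinary generating function has denominator 1 + 3t - 4t^2.
Iterating the recurrence: a_0,…,a_{12} = -2, 1, -11, 37, -155, 613, -2459, 9829, -39323, 157285, -629147, 2516581, -10066331.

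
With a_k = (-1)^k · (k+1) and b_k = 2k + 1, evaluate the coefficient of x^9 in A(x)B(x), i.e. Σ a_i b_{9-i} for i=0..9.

5

This is [x^9] in the product of the two ordinary generating functions.
Σ = 1·19 − 2·17 + 3·15 − 4·13 + 5·11 − 6·9 + 7·7 − 8·5 + 9·3 − 10·1 = 5.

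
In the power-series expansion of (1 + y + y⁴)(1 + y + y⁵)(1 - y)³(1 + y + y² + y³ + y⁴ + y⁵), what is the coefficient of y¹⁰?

(1 + y + y⁴) has coefficients 1,1,0,0,1 for degrees 0…4.
(1 + y + y⁵) has coefficients 1,1,0,0,0,1,0,0,0,0,0 for degrees 0…10.
Multiplying by (1 - y)³ gives running coefficients 1,-2,0,2,-1,1,-3,3,-1,0,0 for degrees 0…10.
Finally multiplying by (1 + y + y² + y³ + y⁴ + y⁵), the product of all factors after the first has coefficients 1,-1,-1,1,0,1,-3,2,1,-1,0 for degrees 0…10.
[y¹⁰] = 1·0 + 1·(-1) + 1·(-3) = -4.

-4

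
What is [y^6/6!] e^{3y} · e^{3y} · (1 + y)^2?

178848

The EGF product rule gives c_6 = Σ_{k_1+k_2+k_3=6} C(6; k_1,k_2,k_3) · ∏ g_i(k_i), where e^{3y} gives (3)^k; e^{3y} gives (3)^k; (1+y)^2 gives the falling factorial (2)_k.
g_1(k) for k = 0…6: 1, 3, 9, 27, 81, 243, 729.
g_2(k) for k = 0…6: 1, 3, 9, 27, 81, 243, 729.
g_3(k) for k = 0…6: 1, 2, 2, 0, 0, 0, 0.
First combine the last two factors: h(k) = Σ_j C(k,j)·g_2(j)·g_3(k−j) for k = 0…6: 1, 5, 23, 99, 405, 1593, 6075.
c_6 = Σ_k C(6,k)·g_1(k)·h(6−k) = 1·1·6075 + 6·3·1593 + 15·9·405 + 20·27·99 + 15·81·23 + 6·243·5 + 1·729·1 = 6075 + 28674 + 54675 + 53460 + 27945 + 7290 + 729 = 178848.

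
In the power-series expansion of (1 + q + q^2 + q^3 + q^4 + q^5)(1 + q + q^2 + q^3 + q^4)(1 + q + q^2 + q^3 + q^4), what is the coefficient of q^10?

10

(1 + q + q^2 + q^3 + q^4 + q^5) has coefficients 1,1,1,1,1,1 for degrees 0…5.
(1 + q + q^2 + q^3 + q^4) has coefficients 1,1,1,1,1,0,0,0,0,0,0 for degrees 0…10.
Finally multiplying by (1 + q + q^2 + q^3 + q^4), the product of all factors after the first has coefficients 1,2,3,4,5,4,3,2,1,0,0 for degrees 0…10.
[q^10] = 1·0 + 1·0 + 1·1 + 1·2 + 1·3 + 1·4 = 10.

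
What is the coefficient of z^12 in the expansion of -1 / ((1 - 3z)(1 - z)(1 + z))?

-597871

Partial fractions give a closed form: a_n = (-9/8)·3^n + (1/4)·1^n + (-1/8)·(-1)^n.
At n = 12: a_12 = -597871.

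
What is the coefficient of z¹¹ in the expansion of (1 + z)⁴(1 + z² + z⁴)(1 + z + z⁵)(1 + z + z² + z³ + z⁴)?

55

(1 + z)⁴ has coefficients 1,4,6,4,1 for degrees 0…4.
(1 + z² + z⁴) has coefficients 1,0,1,0,1,0,0,0,0,0,0,0 for degrees 0…11.
Multiplying by (1 + z + z⁵) gives running coefficients 1,1,1,1,1,2,0,1,0,1,0,0 for degrees 0…11.
Finally multiplying by (1 + z + z² + z³ + z⁴), the product of all factors after the first has coefficients 1,2,3,4,5,6,5,5,4,4,2,2 for degrees 0…11.
[z¹¹] = 1·2 + 4·2 + 6·4 + 4·4 + 1·5 = 55.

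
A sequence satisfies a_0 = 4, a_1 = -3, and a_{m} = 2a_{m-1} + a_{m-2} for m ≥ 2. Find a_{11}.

The ordinary generating function has denominator 1 - 2x - x^2.
Iterating the recurrence: a_0,…,a_{11} = 4, -3, -2, -7, -16, -39, -94, -227, -548, -1323, -3194, -7711.

-7711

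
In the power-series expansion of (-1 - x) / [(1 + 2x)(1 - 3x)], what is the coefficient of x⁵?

The denominator gives the recurrence a_n = a_(n−1) + 6a_(n−2) for n ≥ 2; the numerator fixes a_0 = -1, a_1 = -2.
Iterating: -1, -2, -8, -20, -68, -188, so a_5 = -188.

-188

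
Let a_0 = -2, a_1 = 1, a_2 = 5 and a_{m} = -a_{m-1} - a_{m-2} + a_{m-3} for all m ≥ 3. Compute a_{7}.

16

The ordinary generating function has denominator 1 + t + t^2 - t^3.
Iterating the recurrence: a_0,…,a_{7} = -2, 1, 5, -8, 4, 9, -21, 16.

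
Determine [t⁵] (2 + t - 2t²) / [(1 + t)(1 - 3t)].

The denominator gives the recurrence a_n = 2a_(n−1) + 3a_(n−2) for n ≥ 3; the numerator fixes a_0 = 2, a_1 = 5, a_2 = 14.
Iterating: 2, 5, 14, 43, 128, 385, so a_5 = 385.

385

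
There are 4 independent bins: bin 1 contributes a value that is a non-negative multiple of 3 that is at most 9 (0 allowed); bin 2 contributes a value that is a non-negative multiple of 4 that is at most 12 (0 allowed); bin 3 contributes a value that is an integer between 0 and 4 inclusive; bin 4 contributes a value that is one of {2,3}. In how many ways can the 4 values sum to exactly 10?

The generating function for the choices is (1 + z^3 + z^6 + z^9)·(1 + z^4 + z^8 + z^12)·(1 + z + z^2 + z^3 + z^4)·(z^2 + z^3); the count is [z^10].
(1 + z^3 + z^6 + z^9) has coefficients 1,0,0,1,0,0,1,0,0,1 for degrees 0…9.
(1 + z^4 + z^8 + z^12) has coefficients 1,0,0,0,1,0,0,0,1,0,0 for degrees 0…10.
Multiplying by (1 + z + z^2 + z^3 + z^4) gives running coefficients 1,1,1,1,2,1,1,1,2,1,1 for degrees 0…10.
Finally multiplying by (z^2 + z^3), the product of all factors after the first has coefficients 0,0,1,2,2,2,3,3,2,2,3 for degrees 0…10.
[z^10] = 1·3 + 1·3 + 1·2 + 1·0 = 8.

8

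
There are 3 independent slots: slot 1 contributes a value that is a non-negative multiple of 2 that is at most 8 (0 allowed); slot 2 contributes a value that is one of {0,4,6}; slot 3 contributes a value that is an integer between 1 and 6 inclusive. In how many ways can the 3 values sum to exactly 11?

The generating function for the choices is (1 + t² + t⁴ + t⁶ + t⁸)·(1 + t⁴ + t⁶)·(t + t² + t³ + t⁴ + t⁵ + t⁶); the count is [t¹¹].
(1 + t² + t⁴ + t⁶ + t⁸) has coefficients 1,0,1,0,1,0,1,0,1 for degrees 0…8.
(1 + t⁴ + t⁶) has coefficients 1,0,0,0,1,0,1,0,0,0,0,0 for degrees 0…11.
Finally multiplying by (t + t² + t³ + t⁴ + t⁵ + t⁶), the product of all factors after the first has coefficients 0,1,1,1,1,2,2,2,2,2,2,1 for degrees 0…11.
[t¹¹] = 1·1 + 1·2 + 1·2 + 1·2 + 1·1 = 8.

8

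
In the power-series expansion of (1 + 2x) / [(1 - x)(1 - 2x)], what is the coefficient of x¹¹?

8189

Partial fractions give a closed form: a_n = (-3)·1^n + (4)·2^n.
At n = 11: a_11 = 8189.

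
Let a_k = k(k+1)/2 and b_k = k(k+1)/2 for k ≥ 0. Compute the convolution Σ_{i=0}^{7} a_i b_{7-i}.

252

The convolution is the x^7 coefficient of A(x)B(x).
Σ = 0·28 + 1·21 + 3·15 + 6·10 + 10·6 + 15·3 + 21·1 + 28·0 = 252.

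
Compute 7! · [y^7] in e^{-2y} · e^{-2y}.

-16384

The EGF product rule gives c_7 = Σ_{k_1+k_2=7} C(7; k_1,k_2) · ∏ g_i(k_i), where e^{-2y} gives (-2)^k; e^{-2y} gives (-2)^k.
g_1(k) for k = 0…7: 1, -2, 4, -8, 16, -32, 64, -128.
g_2(k) for k = 0…7: 1, -2, 4, -8, 16, -32, 64, -128.
c_7 = Σ_k C(7,k)·g_1(k)·g_2(7−k) = 1·1·(-128) + 7·(-2)·64 + 21·4·(-32) + 35·(-8)·16 + 35·16·(-8) + 21·(-32)·4 + 7·64·(-2) + 1·(-128)·1 = −128 − 896 − 2688 − 4480 − 4480 − 2688 − 896 − 128 = -16384.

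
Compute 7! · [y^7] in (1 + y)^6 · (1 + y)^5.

The EGF product rule gives c_7 = Σ_{k_1+k_2=7} C(7; k_1,k_2) · ∏ g_i(k_i), where (1+y)^6 gives the falling factorial (6)_k; (1+y)^5 gives the falling factorial (5)_k.
g_1(k) for k = 0…7: 1, 6, 30, 120, 360, 720, 720, 0.
g_2(k) for k = 0…7: 1, 5, 20, 60, 120, 120, 0, 0.
c_7 = Σ_k C(7,k)·g_1(k)·g_2(7−k) = 21·30·120 + 35·120·120 + 35·360·60 + 21·720·20 + 7·720·5 = 75600 + 504000 + 756000 + 302400 + 25200 = 1663200.

1663200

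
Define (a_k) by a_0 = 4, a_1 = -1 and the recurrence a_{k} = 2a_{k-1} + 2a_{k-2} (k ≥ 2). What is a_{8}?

The ordinary generating function has denominator 1 - 2y - 2y^2.
Iterating the recurrence: a_0,…,a_{8} = 4, -1, 6, 10, 32, 84, 232, 632, 1728.

1728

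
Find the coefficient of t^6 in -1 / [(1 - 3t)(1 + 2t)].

-463

The denominator gives the recurrence a_n = a_(n−1) + 6a_(n−2) for n ≥ 2; the numerator fixes a_0 = -1, a_1 = -1.
Iterating: -1, -1, -7, -13, -55, -133, -463, so a_6 = -463.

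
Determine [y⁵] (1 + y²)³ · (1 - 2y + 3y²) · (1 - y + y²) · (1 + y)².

10

(1 + y²)³ has coefficients 1,0,3,0,3,0 for degrees 0…5.
(1 - 2y + 3y²) has coefficients 1,-2,3,0,0,0 for degrees 0…5.
Multiplying by (1 - y + y²) gives running coefficients 1,-3,6,-5,3,0 for degrees 0…5.
Finally multiplying by (1 + y)², the product of all factors after the first has coefficients 1,-1,1,4,-1,1 for degrees 0…5.
[y⁵] = 1·1 + 3·4 + 3·(-1) = 10.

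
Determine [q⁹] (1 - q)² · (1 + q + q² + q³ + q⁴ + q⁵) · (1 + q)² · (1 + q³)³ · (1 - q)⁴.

17

(1 - q)² has coefficients 1,-2,1 for degrees 0…2.
(1 + q + q² + q³ + q⁴ + q⁵) has coefficients 1,1,1,1,1,1,0,0,0,0 for degrees 0…9.
Multiplying by (1 + q)² gives running coefficients 1,3,4,4,4,4,3,1,0,0 for degrees 0…9.
Multiplying by (1 + q³)³ gives running coefficients 1,3,4,7,13,16,18,22,24,22 for degrees 0…9.
Finally multiplying by (1 - q)⁴, the product of all factors after the first has coefficients 1,-1,-2,5,-2,-7,8,1,-7,2 for degrees 0…9.
[q⁹] = 1·2 − 2·(-7) + 1·1 = 17.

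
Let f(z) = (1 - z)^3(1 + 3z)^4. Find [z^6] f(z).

(1 - z)^3 has coefficients 1,-3,3,-1 for degrees 0…3.
(1 + 3z)^4 has coefficients 1,12,54,108,81,0,0 for degrees 0…6.
[z^6] = 1·0 − 3·0 + 3·81 − 1·108 = 135.

135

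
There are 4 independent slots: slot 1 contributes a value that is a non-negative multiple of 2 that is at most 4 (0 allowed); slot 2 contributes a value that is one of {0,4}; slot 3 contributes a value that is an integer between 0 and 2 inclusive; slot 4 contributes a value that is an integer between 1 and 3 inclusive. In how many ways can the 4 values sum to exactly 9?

The generating function for the choices is (1 + t^2 + t^4)·(1 + t^4)·(1 + t + t^2)·(t + t^2 + t^3); the count is [t^9].
(1 + t^2 + t^4) has coefficients 1,0,1,0,1 for degrees 0…4.
(1 + t^4) has coefficients 1,0,0,0,1,0,0,0,0,0 for degrees 0…9.
Multiplying by (1 + t + t^2) gives running coefficients 1,1,1,0,1,1,1,0,0,0 for degrees 0…9.
Finally multiplying by (t + t^2 + t^3), the product of all factors after the first has coefficients 0,1,2,3,2,2,2,3,2,1 for degrees 0…9.
[t^9] = 1·1 + 1·3 + 1·2 = 6.

6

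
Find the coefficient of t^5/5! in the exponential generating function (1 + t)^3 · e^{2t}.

The EGF product rule gives c_5 = Σ_{k_1+k_2=5} C(5; k_1,k_2) · ∏ g_i(k_i), where (1+t)^3 gives the falling factorial (3)_k; e^{2t} gives (2)^k.
g_1(k) for k = 0…5: 1, 3, 6, 6, 0, 0.
g_2(k) for k = 0…5: 1, 2, 4, 8, 16, 32.
c_5 = Σ_k C(5,k)·g_1(k)·g_2(5−k) = 1·1·32 + 5·3·16 + 10·6·8 + 10·6·4 = 32 + 240 + 480 + 240 = 992.

992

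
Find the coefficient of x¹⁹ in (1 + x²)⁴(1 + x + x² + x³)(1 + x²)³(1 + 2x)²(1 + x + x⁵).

(1 + x²)⁴ has coefficients 1,0,4,0,6,0,4,0,1 for degrees 0…8.
(1 + x + x² + x³) has coefficients 1,1,1,1,0,0,0,0,0,0,0,0,0,0,0,0,0,0,0,0 for degrees 0…19.
Multiplying by (1 + x²)³ gives running coefficients 1,1,4,4,6,6,4,4,1,1,0,0,0,0,0,0,0,0,0,0 for degrees 0…19.
Multiplying by (1 + 2x)² gives running coefficients 1,5,12,24,38,46,52,44,33,21,8,4,0,0,0,0,0,0,0,0 for degrees 0…19.
Finally multiplying by (1 + x + x⁵), the product of all factors after the first has coefficients 1,6,17,36,62,85,103,108,101,92,75,64,48,33,21,8,4,0,0,0 for degrees 0…19.
[x¹⁹] = 1·0 + 4·0 + 6·8 + 4·33 + 1·64 = 244.

244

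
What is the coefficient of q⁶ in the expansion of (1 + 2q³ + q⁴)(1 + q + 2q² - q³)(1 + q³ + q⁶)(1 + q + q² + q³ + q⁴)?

(1 + 2q³ + q⁴) has coefficients 1,0,0,2,1 for degrees 0…4.
(1 + q + 2q² - q³) has coefficients 1,1,2,-1,0,0,0 for degrees 0…6.
Multiplying by (1 + q³ + q⁶) gives running coefficients 1,1,2,0,1,2,0 for degrees 0…6.
Finally multiplying by (1 + q + q² + q³ + q⁴), the product of all factors after the first has coefficients 1,2,4,4,5,6,5 for degrees 0…6.
[q⁶] = 1·5 + 2·4 + 1·4 = 17.

17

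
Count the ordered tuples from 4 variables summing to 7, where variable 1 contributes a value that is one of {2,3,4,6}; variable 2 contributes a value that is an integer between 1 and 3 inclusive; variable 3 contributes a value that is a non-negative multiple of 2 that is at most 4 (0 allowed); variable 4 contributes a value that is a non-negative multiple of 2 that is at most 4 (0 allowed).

11

The generating function for the choices is (y^2 + y^3 + y^4 + y^6)·(y + y^2 + y^3)·(1 + y^2 + y^4)·(1 + y^2 + y^4); the count is [y^7].
(y^2 + y^3 + y^4 + y^6) has coefficients 0,0,1,1,1,0,1 for degrees 0…6.
(y + y^2 + y^3) has coefficients 0,1,1,1,0,0,0,0 for degrees 0…7.
Multiplying by (1 + y^2 + y^4) gives running coefficients 0,1,1,2,1,2,1,1 for degrees 0…7.
Finally multiplying by (1 + y^2 + y^4), the product of all factors after the first has coefficients 0,1,1,3,2,5,3,5 for degrees 0…7.
[y^7] = 1·5 + 1·2 + 1·3 + 1·1 = 11.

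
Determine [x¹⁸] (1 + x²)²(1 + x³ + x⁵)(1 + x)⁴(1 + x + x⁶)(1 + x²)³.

167

(1 + x²)² has coefficients 1,0,2,0,1 for degrees 0…4.
(1 + x³ + x⁵) has coefficients 1,0,0,1,0,1,0,0,0,0,0,0,0,0,0,0,0,0,0 for degrees 0…18.
Multiplying by (1 + x)⁴ gives running coefficients 1,4,6,5,5,7,8,7,4,1,0,0,0,0,0,0,0,0,0 for degrees 0…18.
Multiplying by (1 + x + x⁶) gives running coefficients 1,5,10,11,10,12,16,19,17,10,6,7,8,7,4,1,0,0,0 for degrees 0…18.
Finally multiplying by (1 + x²)³, the product of all factors after the first has coefficients 1,5,13,26,43,60,77,93,105,114,115,106,93,77,63,53,42,31,20 for degrees 0…18.
[x¹⁸] = 1·20 + 2·42 + 1·63 = 167.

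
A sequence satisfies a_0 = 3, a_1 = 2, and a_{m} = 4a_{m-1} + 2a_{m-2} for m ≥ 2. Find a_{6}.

The ordinary generating function has denominator 1 - 4q - 2q^2.
Iterating the recurrence: a_0,…,a_{6} = 3, 2, 14, 60, 268, 1192, 5304.

5304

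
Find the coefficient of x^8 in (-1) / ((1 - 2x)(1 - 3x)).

Partial fractions give a closed form: a_n = (2)·2^n + (-3)·3^n.
At n = 8: a_8 = -19171.

-19171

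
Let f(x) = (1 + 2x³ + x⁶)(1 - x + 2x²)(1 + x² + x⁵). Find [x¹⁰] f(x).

(1 + 2x³ + x⁶) has coefficients 1,0,0,2,0,0,1 for degrees 0…6.
(1 - x + 2x²) has coefficients 1,-1,2,0,0,0,0,0,0,0,0 for degrees 0…10.
Finally multiplying by (1 + x² + x⁵), the product of all factors after the first has coefficients 1,-1,3,-1,2,1,-1,2,0,0,0 for degrees 0…10.
[x¹⁰] = 1·0 + 2·2 + 1·2 = 6.

6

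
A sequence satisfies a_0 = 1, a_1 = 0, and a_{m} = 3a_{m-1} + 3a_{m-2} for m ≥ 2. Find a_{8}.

The ordinary generating function has denominator 1 - 3q - 3q^2.
Iterating the recurrence: a_0,…,a_{8} = 1, 0, 3, 9, 36, 135, 513, 1944, 7371.

7371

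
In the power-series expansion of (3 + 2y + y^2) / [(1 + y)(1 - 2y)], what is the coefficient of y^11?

The denominator gives the recurrence a_n = a_(n−1) + 2a_(n−2) for n ≥ 3; the numerator fixes a_0 = 3, a_1 = 5, a_2 = 12.
Iterating: 3, 5, 12, 22, 46, 90, 182, 362, 726, 1450, 2902, 5802, so a_11 = 5802.

5802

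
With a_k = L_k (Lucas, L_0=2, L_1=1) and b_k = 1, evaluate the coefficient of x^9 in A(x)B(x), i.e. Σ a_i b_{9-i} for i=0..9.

198

This is [x^9] in the product of the two ordinary generating functions.
Σ = 2·1 + 1·1 + 3·1 + 4·1 + 7·1 + 11·1 + 18·1 + 29·1 + 47·1 + 76·1 = 198.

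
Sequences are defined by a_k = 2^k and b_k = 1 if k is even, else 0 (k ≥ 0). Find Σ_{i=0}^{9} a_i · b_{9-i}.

682

The convolution is the x^9 coefficient of A(x)B(x).
Σ = 1·0 + 2·1 + 4·0 + 8·1 + 16·0 + 32·1 + 64·0 + 128·1 + 256·0 + 512·1 = 682.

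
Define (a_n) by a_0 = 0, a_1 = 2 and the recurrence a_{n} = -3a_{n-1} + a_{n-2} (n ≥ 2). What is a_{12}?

The ordinary generating function has denominator 1 + 3q - q^2.
Iterating the recurrence: a_0,…,a_{12} = 0, 2, -6, 20, -66, 218, -720, 2378, -7854, 25940, -85674, 282962, -934560.

-934560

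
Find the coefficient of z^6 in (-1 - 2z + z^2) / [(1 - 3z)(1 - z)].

-1700

The denominator gives the recurrence a_n = 4a_(n−1) − 3a_(n−2) for n ≥ 3; the numerator fixes a_0 = -1, a_1 = -6, a_2 = -20.
Iterating: -1, -6, -20, -62, -188, -566, -1700, so a_6 = -1700.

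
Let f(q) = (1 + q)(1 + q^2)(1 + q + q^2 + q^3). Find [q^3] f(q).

(1 + q) has coefficients 1,1 for degrees 0…1.
(1 + q^2) has coefficients 1,0,1,0 for degrees 0…3.
Finally multiplying by (1 + q + q^2 + q^3), the product of all factors after the first has coefficients 1,1,2,2 for degrees 0…3.
[q^3] = 1·2 + 1·2 = 4.

4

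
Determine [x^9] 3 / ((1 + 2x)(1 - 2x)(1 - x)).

1023

The denominator gives the recurrence a_n = a_(n−1) + 4a_(n−2) − 4a_(n−3) for n ≥ 3; the numerator fixes a_0 = 3, a_1 = 3, a_2 = 15.
Iterating: 3, 3, 15, 15, 63, 63, 255, 255, 1023, 1023, so a_9 = 1023.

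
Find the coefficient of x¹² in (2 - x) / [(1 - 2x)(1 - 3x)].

2644917

Partial fractions give a closed form: a_n = (-3)·2^n + (5)·3^n.
At n = 12: a_12 = 2644917.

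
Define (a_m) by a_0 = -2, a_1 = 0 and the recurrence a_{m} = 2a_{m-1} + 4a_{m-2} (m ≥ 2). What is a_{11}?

-225280

The ordinary generating function has denominator 1 - 2y - 4y^2.
Iterating the recurrence: a_0,…,a_{11} = -2, 0, -8, -16, -64, -192, -640, -2048, -6656, -21504, -69632, -225280.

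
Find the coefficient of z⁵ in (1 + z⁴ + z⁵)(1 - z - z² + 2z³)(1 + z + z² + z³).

2

(1 + z⁴ + z⁵) has coefficients 1,0,0,0,1,1 for degrees 0…5.
(1 - z - z² + 2z³) has coefficients 1,-1,-1,2,0,0 for degrees 0…5.
Finally multiplying by (1 + z + z² + z³), the product of all factors after the first has coefficients 1,0,-1,1,0,1 for degrees 0…5.
[z⁵] = 1·1 + 1·0 + 1·1 = 2.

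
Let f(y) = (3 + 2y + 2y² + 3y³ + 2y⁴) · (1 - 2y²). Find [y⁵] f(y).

-6

(3 + 2y + 2y² + 3y³ + 2y⁴) has coefficients 3,2,2,3,2 for degrees 0…4.
(1 - 2y²) has coefficients 1,0,-2,0,0,0 for degrees 0…5.
[y⁵] = 3·0 + 2·0 + 2·0 + 3·(-2) + 2·0 = -6.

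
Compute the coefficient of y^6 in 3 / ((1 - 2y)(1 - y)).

The denominator gives the recurrence a_n = 3a_(n−1) − 2a_(n−2) for n ≥ 2; the numerator fixes a_0 = 3, a_1 = 9.
Iterating: 3, 9, 21, 45, 93, 189, 381, so a_6 = 381.

381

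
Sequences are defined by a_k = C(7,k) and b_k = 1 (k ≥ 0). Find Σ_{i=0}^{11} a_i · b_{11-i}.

The convolution is the t^11 coefficient of A(t)B(t).
Σ = 1·1 + 7·1 + 21·1 + 35·1 + 35·1 + 21·1 + 7·1 + 1·1 + 0·1 + 0·1 + 0·1 + 0·1 = 128.

128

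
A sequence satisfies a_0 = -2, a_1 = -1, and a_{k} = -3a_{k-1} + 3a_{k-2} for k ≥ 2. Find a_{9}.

The ordinary generating function has denominator 1 + 3y - 3y^2.
Iterating the recurrence: a_0,…,a_{9} = -2, -1, -3, 6, -27, 99, -378, 1431, -5427, 20574.

20574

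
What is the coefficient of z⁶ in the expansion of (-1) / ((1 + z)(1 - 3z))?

The denominator gives the recurrence a_n = 2a_(n−1) + 3a_(n−2) for n ≥ 2; the numerator fixes a_0 = -1, a_1 = -2.
Iterating: -1, -2, -7, -20, -61, -182, -547, so a_6 = -547.

-547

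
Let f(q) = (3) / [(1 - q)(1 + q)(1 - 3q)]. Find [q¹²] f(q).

The denominator gives the recurrence a_n = 3a_(n−1) + a_(n−2) − 3a_(n−3) for n ≥ 3; the numerator fixes a_0 = 3, a_1 = 9, a_2 = 30.
Iterating: 3, 9, 30, 90, 273, 819, 2460, 7380, 22143, 66429, 199290, 597870, 1793613, so a_12 = 1793613.

1793613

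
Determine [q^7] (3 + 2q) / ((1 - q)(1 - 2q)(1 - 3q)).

Partial fractions give a closed form: a_n = (5/2)·1^n + (-16)·2^n + (33/2)·3^n.
At n = 7: a_7 = 34040.

34040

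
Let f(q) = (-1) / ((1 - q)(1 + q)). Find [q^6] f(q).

Partial fractions give a closed form: a_n = (-1/2)·1^n + (-1/2)·(-1)^n.
At n = 6: a_6 = -1.

-1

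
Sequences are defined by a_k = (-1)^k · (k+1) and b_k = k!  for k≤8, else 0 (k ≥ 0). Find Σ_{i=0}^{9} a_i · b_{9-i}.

The convolution is the x^9 coefficient of A(x)B(x).
Σ = 1·0 − 2·40320 + 3·5040 − 4·720 + 5·120 − 6·24 + 7·6 − 8·2 + 9·1 − 10·1 = -67919.

-67919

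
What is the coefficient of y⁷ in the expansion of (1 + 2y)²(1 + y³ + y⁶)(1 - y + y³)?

(1 + 2y)² has coefficients 1,4,4 for degrees 0…2.
(1 + y³ + y⁶) has coefficients 1,0,0,1,0,0,1,0 for degrees 0…7.
Finally multiplying by (1 - y + y³), the product of all factors after the first has coefficients 1,-1,0,2,-1,0,2,-1 for degrees 0…7.
[y⁷] = 1·(-1) + 4·2 + 4·0 = 7.

7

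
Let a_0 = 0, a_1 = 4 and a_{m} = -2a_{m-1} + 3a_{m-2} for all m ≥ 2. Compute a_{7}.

2188

The ordinary generating function has denominator 1 + 2y - 3y^2.
Iterating the recurrence: a_0,…,a_{7} = 0, 4, -8, 28, -80, 244, -728, 2188.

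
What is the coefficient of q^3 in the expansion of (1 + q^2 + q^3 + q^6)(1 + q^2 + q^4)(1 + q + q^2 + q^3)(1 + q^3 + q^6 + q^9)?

5

(1 + q^2 + q^3 + q^6) has coefficients 1,0,1,1 for degrees 0…3.
(1 + q^2 + q^4) has coefficients 1,0,1,0 for degrees 0…3.
Multiplying by (1 + q + q^2 + q^3) gives running coefficients 1,1,2,2 for degrees 0…3.
Finally multiplying by (1 + q^3 + q^6 + q^9), the product of all factors after the first has coefficients 1,1,2,3 for degrees 0…3.
[q^3] = 1·3 + 1·1 + 1·1 = 5.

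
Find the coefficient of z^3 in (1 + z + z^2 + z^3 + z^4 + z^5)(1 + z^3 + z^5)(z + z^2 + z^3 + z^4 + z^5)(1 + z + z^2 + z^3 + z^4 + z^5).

(1 + z + z^2 + z^3 + z^4 + z^5) has coefficients 1,1,1,1 for degrees 0…3.
(1 + z^3 + z^5) has coefficients 1,0,0,1 for degrees 0…3.
Multiplying by (z + z^2 + z^3 + z^4 + z^5) gives running coefficients 0,1,1,1 for degrees 0…3.
Finally multiplying by (1 + z + z^2 + z^3 + z^4 + z^5), the product of all factors after the first has coefficients 0,1,2,3 for degrees 0…3.
[z^3] = 1·3 + 1·2 + 1·1 + 1·0 = 6.

6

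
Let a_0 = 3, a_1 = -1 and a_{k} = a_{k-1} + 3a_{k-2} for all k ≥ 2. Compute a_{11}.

7748

The ordinary generating function has denominator 1 - x - 3x^2.
Iterating the recurrence: a_0,…,a_{11} = 3, -1, 8, 5, 29, 44, 131, 263, 656, 1445, 3413, 7748.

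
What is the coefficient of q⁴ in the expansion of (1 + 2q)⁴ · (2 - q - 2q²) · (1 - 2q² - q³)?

-139

(1 + 2q)⁴ has coefficients 1,8,24,32,16 for degrees 0…4.
(2 - q - 2q²) has coefficients 2,-1,-2,0,0 for degrees 0…4.
Finally multiplying by (1 - 2q² - q³), the product of all factors after the first has coefficients 2,-1,-6,0,5 for degrees 0…4.
[q⁴] = 1·5 + 8·0 + 24·(-6) + 32·(-1) + 16·2 = -139.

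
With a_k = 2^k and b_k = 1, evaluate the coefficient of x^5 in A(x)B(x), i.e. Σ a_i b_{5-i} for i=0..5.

63

This is [x^5] in the product of the two ordinary generating functions.
Σ = 1·1 + 2·1 + 4·1 + 8·1 + 16·1 + 32·1 = 63.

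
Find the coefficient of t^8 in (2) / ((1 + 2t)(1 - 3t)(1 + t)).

6314

The denominator gives the recurrence a_n = 7a_(n−2) + 6a_(n−3) for n ≥ 3; the numerator fixes a_0 = 2, a_1 = 0, a_2 = 14.
Iterating: 2, 0, 14, 12, 98, 168, 758, 1764, 6314, so a_8 = 6314.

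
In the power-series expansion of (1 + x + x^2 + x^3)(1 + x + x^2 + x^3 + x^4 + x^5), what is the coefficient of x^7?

(1 + x + x^2 + x^3) has coefficients 1,1,1,1 for degrees 0…3.
(1 + x + x^2 + x^3 + x^4 + x^5) has coefficients 1,1,1,1,1,1,0,0 for degrees 0…7.
[x^7] = 1·0 + 1·0 + 1·1 + 1·1 = 2.

2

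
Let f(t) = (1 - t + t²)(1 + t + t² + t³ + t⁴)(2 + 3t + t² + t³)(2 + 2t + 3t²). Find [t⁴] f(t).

(1 - t + t²) has coefficients 1,-1,1 for degrees 0…2.
(1 + t + t² + t³ + t⁴) has coefficients 1,1,1,1,1 for degrees 0…4.
Multiplying by (2 + 3t + t² + t³) gives running coefficients 2,5,6,7,7 for degrees 0…4.
Finally multiplying by (2 + 2t + 3t²), the product of all factors after the first has coefficients 4,14,28,41,46 for degrees 0…4.
[t⁴] = 1·46 − 1·41 + 1·28 = 33.

33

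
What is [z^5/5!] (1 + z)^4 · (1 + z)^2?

720

The EGF product rule gives c_5 = Σ_{k_1+k_2=5} C(5; k_1,k_2) · ∏ g_i(k_i), where (1+z)^4 gives the falling factorial (4)_k; (1+z)^2 gives the falling factorial (2)_k.
g_1(k) for k = 0…5: 1, 4, 12, 24, 24, 0.
g_2(k) for k = 0…5: 1, 2, 2, 0, 0, 0.
c_5 = Σ_k C(5,k)·g_1(k)·g_2(5−k) = 10·24·2 + 5·24·2 = 480 + 240 = 720.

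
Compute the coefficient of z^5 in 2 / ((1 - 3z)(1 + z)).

Partial fractions give a closed form: a_n = (3/2)·3^n + (1/2)·(-1)^n.
At n = 5: a_5 = 364.

364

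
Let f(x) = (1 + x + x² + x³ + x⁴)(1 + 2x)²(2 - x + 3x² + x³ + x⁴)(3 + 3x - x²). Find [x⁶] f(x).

237

(1 + x + x² + x³ + x⁴) has coefficients 1,1,1,1,1 for degrees 0…4.
(1 + 2x)² has coefficients 1,4,4,0,0,0,0 for degrees 0…6.
Multiplying by (2 - x + 3x² + x³ + x⁴) gives running coefficients 2,7,7,9,17,8,4 for degrees 0…6.
Finally multiplying by (3 + 3x - x²), the product of all factors after the first has coefficients 6,27,40,41,71,66,19 for degrees 0…6.
[x⁶] = 1·19 + 1·66 + 1·71 + 1·41 + 1·40 = 237.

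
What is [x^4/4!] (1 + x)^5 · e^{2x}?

1256

The EGF product rule gives c_4 = Σ_{k_1+k_2=4} C(4; k_1,k_2) · ∏ g_i(k_i), where (1+x)^5 gives the falling factorial (5)_k; e^{2x} gives (2)^k.
g_1(k) for k = 0…4: 1, 5, 20, 60, 120.
g_2(k) for k = 0…4: 1, 2, 4, 8, 16.
c_4 = Σ_k C(4,k)·g_1(k)·g_2(4−k) = 1·1·16 + 4·5·8 + 6·20·4 + 4·60·2 + 1·120·1 = 16 + 160 + 480 + 480 + 120 = 1256.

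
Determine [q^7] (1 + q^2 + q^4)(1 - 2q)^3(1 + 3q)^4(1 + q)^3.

803

(1 + q^2 + q^4) has coefficients 1,0,1,0,1 for degrees 0…4.
(1 - 2q)^3 has coefficients 1,-6,12,-8,0,0,0,0 for degrees 0…7.
Multiplying by (1 + 3q)^4 gives running coefficients 1,6,-6,-80,-15,378,108,-648 for degrees 0…7.
Finally multiplying by (1 + q)^3, the product of all factors after the first has coefficients 1,9,15,-79,-267,87,1117,795 for degrees 0…7.
[q^7] = 1·795 + 1·87 + 1·(-79) = 803.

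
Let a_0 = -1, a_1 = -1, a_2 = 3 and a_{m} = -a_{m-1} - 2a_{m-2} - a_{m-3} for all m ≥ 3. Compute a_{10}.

12

The ordinary generating function has denominator 1 + t + 2t^2 + t^3.
Iterating the recurrence: a_0,…,a_{10} = -1, -1, 3, 0, -5, 2, 8, -7, -11, 17, 12.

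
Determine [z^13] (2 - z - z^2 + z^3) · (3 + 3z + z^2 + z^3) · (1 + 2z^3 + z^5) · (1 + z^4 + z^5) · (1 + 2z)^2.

20

(2 - z - z^2 + z^3) has coefficients 2,-1,-1,1 for degrees 0…3.
(3 + 3z + z^2 + z^3) has coefficients 3,3,1,1,0,0,0,0,0,0,0,0,0,0 for degrees 0…13.
Multiplying by (1 + 2z^3 + z^5) gives running coefficients 3,3,1,7,6,5,5,1,1,0,0,0,0,0 for degrees 0…13.
Multiplying by (1 + z^4 + z^5) gives running coefficients 3,3,1,7,9,11,9,9,14,11,10,6,2,1 for degrees 0…13.
Finally multiplying by (1 + 2z)^2, the product of all factors after the first has coefficients 3,15,25,23,41,75,89,89,86,103,110,90,66,33 for degrees 0…13.
[z^13] = 2·33 − 1·66 − 1·90 + 1·110 = 20.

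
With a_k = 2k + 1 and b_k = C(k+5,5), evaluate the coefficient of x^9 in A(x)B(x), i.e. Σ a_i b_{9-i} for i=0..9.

17875

This is [x^9] in the product of the two ordinary generating functions.
Σ = 1·2002 + 3·1287 + 5·792 + 7·462 + 9·252 + 11·126 + 13·56 + 15·21 + 17·6 + 19·1 = 17875.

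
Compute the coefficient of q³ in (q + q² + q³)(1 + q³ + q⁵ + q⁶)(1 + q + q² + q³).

3

(q + q² + q³) has coefficients 0,1,1,1 for degrees 0…3.
(1 + q³ + q⁵ + q⁶) has coefficients 1,0,0,1 for degrees 0…3.
Finally multiplying by (1 + q + q² + q³), the product of all factors after the first has coefficients 1,1,1,2 for degrees 0…3.
[q³] = 1·1 + 1·1 + 1·1 = 3.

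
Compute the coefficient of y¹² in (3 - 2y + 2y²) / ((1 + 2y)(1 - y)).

12289

The denominator gives the recurrence a_n = −a_(n−1) + 2a_(n−2) for n ≥ 3; the numerator fixes a_0 = 3, a_1 = -5, a_2 = 13.
Iterating: 3, -5, 13, -23, 49, -95, 193, -383, 769, -1535, 3073, -6143, 12289, so a_12 = 12289.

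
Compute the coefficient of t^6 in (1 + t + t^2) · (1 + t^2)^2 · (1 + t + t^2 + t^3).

(1 + t + t^2) has coefficients 1,1,1 for degrees 0…2.
(1 + t^2)^2 has coefficients 1,0,2,0,1,0,0 for degrees 0…6.
Finally multiplying by (1 + t + t^2 + t^3), the product of all factors after the first has coefficients 1,1,3,3,3,3,1 for degrees 0…6.
[t^6] = 1·1 + 1·3 + 1·3 = 7.

7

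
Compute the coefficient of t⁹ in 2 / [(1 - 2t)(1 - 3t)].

116050

Partial fractions give a closed form: a_n = (-4)·2^n + (6)·3^n.
At n = 9: a_9 = 116050.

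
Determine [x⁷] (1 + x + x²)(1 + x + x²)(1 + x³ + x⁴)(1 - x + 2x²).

8

(1 + x + x²) has coefficients 1,1,1 for degrees 0…2.
(1 + x + x²) has coefficients 1,1,1,0,0,0,0,0 for degrees 0…7.
Multiplying by (1 + x³ + x⁴) gives running coefficients 1,1,1,1,2,2,1,0 for degrees 0…7.
Finally multiplying by (1 - x + 2x²), the product of all factors after the first has coefficients 1,0,2,2,3,2,3,3 for degrees 0…7.
[x⁷] = 1·3 + 1·3 + 1·2 = 8.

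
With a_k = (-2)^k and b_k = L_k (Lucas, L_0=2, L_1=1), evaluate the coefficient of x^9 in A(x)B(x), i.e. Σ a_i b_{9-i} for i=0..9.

Write out a_i and b_{9-i} for i = 0,…,9 and sum the products.
Σ = 1·76 − 2·47 + 4·29 − 8·18 + 16·11 − 32·7 + 64·4 − 128·3 + 256·1 − 512·2 = -990.

-990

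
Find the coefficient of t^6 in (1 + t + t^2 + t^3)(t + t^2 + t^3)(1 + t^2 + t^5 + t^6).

5

(1 + t + t^2 + t^3) has coefficients 1,1,1,1 for degrees 0…3.
(t + t^2 + t^3) has coefficients 0,1,1,1,0,0,0 for degrees 0…6.
Finally multiplying by (1 + t^2 + t^5 + t^6), the product of all factors after the first has coefficients 0,1,1,2,1,1,1 for degrees 0…6.
[t^6] = 1·1 + 1·1 + 1·1 + 1·2 = 5.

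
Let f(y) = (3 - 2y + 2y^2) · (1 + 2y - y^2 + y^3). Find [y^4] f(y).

(3 - 2y + 2y^2) has coefficients 3,-2,2 for degrees 0…2.
(1 + 2y - y^2 + y^3) has coefficients 1,2,-1,1,0 for degrees 0…4.
[y^4] = 3·0 − 2·1 + 2·(-1) = -4.

-4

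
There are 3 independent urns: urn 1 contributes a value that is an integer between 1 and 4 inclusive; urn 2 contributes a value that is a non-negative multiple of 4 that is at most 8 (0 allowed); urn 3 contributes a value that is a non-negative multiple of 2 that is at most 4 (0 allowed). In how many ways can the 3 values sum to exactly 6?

The generating function for the choices is (t + t² + t³ + t⁴)·(1 + t⁴ + t⁸)·(1 + t² + t⁴); the count is [t⁶].
(t + t² + t³ + t⁴) has coefficients 0,1,1,1,1 for degrees 0…4.
(1 + t⁴ + t⁸) has coefficients 1,0,0,0,1,0,0 for degrees 0…6.
Finally multiplying by (1 + t² + t⁴), the product of all factors after the first has coefficients 1,0,1,0,2,0,1 for degrees 0…6.
[t⁶] = 1·0 + 1·2 + 1·0 + 1·1 = 3.

3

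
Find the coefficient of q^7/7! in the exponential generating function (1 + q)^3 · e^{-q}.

The EGF product rule gives c_7 = Σ_{k_1+k_2=7} C(7; k_1,k_2) · ∏ g_i(k_i), where (1+q)^3 gives the falling factorial (3)_k; e^{-q} gives (-1)^k.
g_1(k) for k = 0…7: 1, 3, 6, 6, 0, 0, 0, 0.
g_2(k) for k = 0…7: 1, -1, 1, -1, 1, -1, 1, -1.
c_7 = Σ_k C(7,k)·g_1(k)·g_2(7−k) = 1·1·(-1) + 7·3·1 + 21·6·(-1) + 35·6·1 = −1 + 21 − 126 + 210 = 104.

104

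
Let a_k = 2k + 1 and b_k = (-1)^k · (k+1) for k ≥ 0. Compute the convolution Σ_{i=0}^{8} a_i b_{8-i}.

5

The convolution is the x^8 coefficient of A(x)B(x).
Σ = 1·9 + 3·(-8) + 5·7 + 7·(-6) + 9·5 + 11·(-4) + 13·3 + 15·(-2) + 17·1 = 5.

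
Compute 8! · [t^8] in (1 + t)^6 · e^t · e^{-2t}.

-887

The EGF product rule gives c_8 = Σ_{k_1+k_2+k_3=8} C(8; k_1,k_2,k_3) · ∏ g_i(k_i), where (1+t)^6 gives the falling factorial (6)_k; e^t gives (1)^k; e^{-2t} gives (-2)^k.
g_1(k) for k = 0…8: 1, 6, 30, 120, 360, 720, 720, 0, 0.
g_2(k) for k = 0…8: 1, 1, 1, 1, 1, 1, 1, 1, 1.
g_3(k) for k = 0…8: 1, -2, 4, -8, 16, -32, 64, -128, 256.
First combine the last two factors: h(k) = Σ_j C(k,j)·g_2(j)·g_3(k−j) for k = 0…8: 1, -1, 1, -1, 1, -1, 1, -1, 1.
c_8 = Σ_k C(8,k)·g_1(k)·h(8−k) = 1·1·1 + 8·6·(-1) + 28·30·1 + 56·120·(-1) + 70·360·1 + 56·720·(-1) + 28·720·1 = 1 − 48 + 840 − 6720 + 25200 − 40320 + 20160 = -887.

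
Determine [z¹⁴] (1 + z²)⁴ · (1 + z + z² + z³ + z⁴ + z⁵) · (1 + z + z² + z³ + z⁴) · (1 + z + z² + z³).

(1 + z²)⁴ has coefficients 1,0,4,0,6,0,4,0,1 for degrees 0…8.
(1 + z + z² + z³ + z⁴ + z⁵) has coefficients 1,1,1,1,1,1,0,0,0,0,0,0,0,0,0 for degrees 0…14.
Multiplying by (1 + z + z² + z³ + z⁴) gives running coefficients 1,2,3,4,5,5,4,3,2,1,0,0,0,0,0 for degrees 0…14.
Finally multiplying by (1 + z + z² + z³), the product of all factors after the first has coefficients 1,3,6,10,14,17,18,17,14,10,6,3,1,0,0 for degrees 0…14.
[z¹⁴] = 1·0 + 4·1 + 6·6 + 4·14 + 1·18 = 114.

114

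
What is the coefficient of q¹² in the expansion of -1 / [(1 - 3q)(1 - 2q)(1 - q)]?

-2375101

The denominator gives the recurrence a_n = 6a_(n−1) − 11a_(n−2) + 6a_(n−3) for n ≥ 3; the numerator fixes a_0 = -1, a_1 = -6, a_2 = -25.
Iterating: -1, -6, -25, -90, -301, -966, -3025, -9330, -28501, -86526, -261625, -788970, -2375101, so a_12 = -2375101.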